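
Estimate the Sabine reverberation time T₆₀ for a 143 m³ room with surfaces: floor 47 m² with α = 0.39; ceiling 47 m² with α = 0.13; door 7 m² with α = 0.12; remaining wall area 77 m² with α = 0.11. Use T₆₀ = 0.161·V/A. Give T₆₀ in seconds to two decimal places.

Total absorption A = 47·0.39 + 47·0.13 + 7·0.12 + 77·0.11 = 33.75 m² sabins.
T₆₀ = 0.161 × 143 / 33.75 = 0.682 s.

0.68 s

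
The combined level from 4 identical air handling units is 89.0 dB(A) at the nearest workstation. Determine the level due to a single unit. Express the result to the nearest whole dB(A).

Dividing the total intensity by 4 lowers the level by 10·log₁₀ 4 = 6.021 dB: L₁ = 89.0 − 6.021.

83 dB(A)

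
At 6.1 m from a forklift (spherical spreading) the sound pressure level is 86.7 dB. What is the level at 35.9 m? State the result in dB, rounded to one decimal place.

71.3 dB

Spherical spreading from a point source gives a 20·log₁₀(r₂/r₁) drop.
L₂ = 86.7 − 20·log₁₀(35.9/6.1) = 86.7 − 15.395 = 71.30 dB.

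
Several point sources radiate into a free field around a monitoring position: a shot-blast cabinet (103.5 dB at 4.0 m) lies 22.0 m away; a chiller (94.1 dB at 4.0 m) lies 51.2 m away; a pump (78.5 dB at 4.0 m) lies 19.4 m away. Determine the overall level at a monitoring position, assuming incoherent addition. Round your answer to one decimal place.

88.8 dB

First find each source's level at the receiver (point-source: −20·log₁₀(r/r_ref)), then combine on an intensity basis.
shot-blast cabinet: 103.5 − 20·log₁₀(22.0/4.0) = 103.5 − 14.81 = 88.69 dB.
chiller: 94.1 − 20·log₁₀(51.2/4.0) = 94.1 − 22.14 = 71.96 dB.
pump: 78.5 − 20·log₁₀(19.4/4.0) = 78.5 − 13.71 = 64.79 dB.
Σ 10^(L/10) = 7.588e+08 → L_total = 10·log₁₀(7.588e+08) = 88.80 dB.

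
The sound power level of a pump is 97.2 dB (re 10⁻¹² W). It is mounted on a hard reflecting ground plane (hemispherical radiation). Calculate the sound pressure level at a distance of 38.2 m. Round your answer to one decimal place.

L_p = L_w − 10·log₁₀(2π·r²) with r = 38.2 m.
2π·r² = 9169 m², 10·log₁₀ of that is 39.623 dB.
L_p = 97.2 − 39.623 = 57.58 dB.

57.6 dB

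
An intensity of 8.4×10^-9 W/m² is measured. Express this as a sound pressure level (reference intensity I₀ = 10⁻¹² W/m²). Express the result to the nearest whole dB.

Dividing by I₀ shifts the exponent by 12: I/I₀ = 8.4×10^3.
L = 10·(0.9243 + 3) = 39.24 dB.

39 dB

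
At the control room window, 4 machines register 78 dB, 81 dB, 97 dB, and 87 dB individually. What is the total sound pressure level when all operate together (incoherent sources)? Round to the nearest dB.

98 dB

For uncorrelated sources the intensities add, so convert each level to linear form, sum, and take 10·log₁₀ of the total.
Σ 10^(L/10) = 10^(78/10) + 10^(81/10) + 10^(97/10) + 10^(87/10) = 5.702e+09.
L_total = 10·log₁₀(5.702e+09) = 97.56 dB.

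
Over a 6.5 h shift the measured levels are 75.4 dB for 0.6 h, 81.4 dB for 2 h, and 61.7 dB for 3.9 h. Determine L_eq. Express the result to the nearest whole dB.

L_eq = 10·log₁₀[(1/T)·Σ tᵢ·10^(Lᵢ/10)] with T = 6.5 h.
Σ tᵢ·10^(Lᵢ/10) = 0.6·10^(75.4/10) + 2·10^(81.4/10) + 3.9·10^(61.7/10) = 3.026e+08.
L_eq = 10·log₁₀(3.026e+08/6.5) = 76.68 dB.

77 dB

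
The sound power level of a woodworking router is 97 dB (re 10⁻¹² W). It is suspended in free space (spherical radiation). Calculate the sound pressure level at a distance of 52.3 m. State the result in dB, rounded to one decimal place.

Free-field spherical radiation: L_p = L_w − 10·log₁₀(4π·r²), r = 52.3 m.
4π·r² = 3.437e+04 m², 10·log₁₀ of that is 45.362 dB.
L_p = 97 − 45.362 = 51.64 dB.

51.6 dB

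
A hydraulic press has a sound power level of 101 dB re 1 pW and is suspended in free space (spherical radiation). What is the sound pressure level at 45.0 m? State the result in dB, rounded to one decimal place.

Free-field spherical radiation: L_p = L_w − 10·log₁₀(4π·r²), r = 45.0 m.
4π·r² = 2.545e+04 m², 10·log₁₀ of that is 44.056 dB.
L_p = 101 − 44.056 = 56.94 dB.

56.9 dB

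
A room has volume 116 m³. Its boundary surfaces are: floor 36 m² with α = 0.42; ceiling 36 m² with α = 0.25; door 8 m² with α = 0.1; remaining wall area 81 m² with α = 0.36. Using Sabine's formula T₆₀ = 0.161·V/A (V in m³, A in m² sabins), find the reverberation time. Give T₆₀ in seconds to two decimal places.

0.35 s

A = Σ Sᵢαᵢ = 36·0.42 + 36·0.25 + 8·0.1 + 81·0.36 = 54.08 m².
T₆₀ = 0.161·V/A = 0.161·116/54.08 = 0.345 s.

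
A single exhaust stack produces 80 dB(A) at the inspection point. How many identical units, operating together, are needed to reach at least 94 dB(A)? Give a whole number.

26

N identical sources give L₁ + 10·log₁₀ N, so require 10·log₁₀ N ≥ 94 − 80 = 14.0 dB.
N ≥ 10^(14.0/10) = 25.119, so N = 26.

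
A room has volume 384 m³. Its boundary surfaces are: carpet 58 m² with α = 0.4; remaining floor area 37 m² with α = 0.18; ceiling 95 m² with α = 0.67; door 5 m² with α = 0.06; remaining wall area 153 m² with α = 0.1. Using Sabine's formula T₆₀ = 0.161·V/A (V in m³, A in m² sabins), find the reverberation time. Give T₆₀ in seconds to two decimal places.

Total absorption A = 58·0.4 + 37·0.18 + 95·0.67 + 5·0.06 + 153·0.1 = 109.11 m² sabins.
T₆₀ = 0.161 × 384 / 109.11 = 0.567 s.

0.57 s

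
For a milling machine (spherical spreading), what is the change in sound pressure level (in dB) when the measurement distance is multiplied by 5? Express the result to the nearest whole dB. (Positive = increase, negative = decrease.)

Point-source spreading: ΔL = −20·log₁₀(r₂/r₁).
ΔL = −20·log₁₀(5) = -13.98 dB.

-14 dB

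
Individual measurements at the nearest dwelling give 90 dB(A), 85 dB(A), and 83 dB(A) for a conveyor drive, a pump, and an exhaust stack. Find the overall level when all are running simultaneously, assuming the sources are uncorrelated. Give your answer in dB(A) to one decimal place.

Incoherent sources combine by intensity addition: L_total = 10·log₁₀(Σ 10^(L_i/10)).
Σ 10^(L/10) = 10^(90/10) + 10^(85/10) + 10^(83/10) = 1.516e+09.
L_total = 10·log₁₀(1.516e+09) = 91.81 dB(A).

91.8 dB(A)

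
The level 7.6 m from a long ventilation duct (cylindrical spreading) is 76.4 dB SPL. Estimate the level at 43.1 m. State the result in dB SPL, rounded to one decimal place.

68.9 dB SPL

For a line source, L₂ = L₁ − 10·log₁₀(r₂/r₁).
L₂ = 76.4 − 10·log₁₀(43.1/7.6) = 76.4 − 7.537 = 68.86 dB SPL.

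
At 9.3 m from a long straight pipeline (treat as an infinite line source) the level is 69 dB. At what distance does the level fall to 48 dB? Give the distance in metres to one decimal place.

For a line source L₁ − L₂ = 10·log₁₀(r₂/r₁), so r₂ = r₁·10^((L₁−L₂)/10).
r₂ = 9.3·10^((69−48)/10) = 9.3·10^(21.0/10) = 1170.80 m.

1170.8 m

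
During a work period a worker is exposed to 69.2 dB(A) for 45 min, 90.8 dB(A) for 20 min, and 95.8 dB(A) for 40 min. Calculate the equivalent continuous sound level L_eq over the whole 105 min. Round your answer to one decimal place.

92.3 dB(A)

Weight each interval's intensity by its duration and average over T = 105 min:
Σ tᵢ·10^(Lᵢ/10) = 45·10^(69.2/10) + 20·10^(90.8/10) + 40·10^(95.8/10) = 1.765e+11.
L_eq = 10·log₁₀(1.765e+11/105) = 92.26 dB(A).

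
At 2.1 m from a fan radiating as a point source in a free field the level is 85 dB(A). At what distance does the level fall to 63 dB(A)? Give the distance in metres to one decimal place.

26.4 m

Point-source spreading drops the level by 20·log₁₀(r₂/r₁); inverting, r₂/r₁ = 10^(ΔL/20).
r₂ = 2.1·10^((85−63)/20) = 2.1·10^(22.0/20) = 26.44 m.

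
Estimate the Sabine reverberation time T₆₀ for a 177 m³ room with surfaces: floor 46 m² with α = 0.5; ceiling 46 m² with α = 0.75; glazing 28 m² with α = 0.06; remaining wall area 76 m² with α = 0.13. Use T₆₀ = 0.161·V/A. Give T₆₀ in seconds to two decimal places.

Summing Sᵢαᵢ: 46·0.5 + 46·0.75 + 28·0.06 + 76·0.13 = 69.06 m².
T₆₀ = 0.161·V/A = 0.161·177/69.06 = 0.413 s.

0.41 s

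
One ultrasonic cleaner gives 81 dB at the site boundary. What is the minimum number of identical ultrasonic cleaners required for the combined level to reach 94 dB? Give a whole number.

The shortfall is 94 − 81 = 13.0 dB, and N units add 10·log₁₀ N, so need 10·log₁₀ N ≥ 13.0.
N ≥ 10^(13.0/10) = 19.953, so N = 20.

20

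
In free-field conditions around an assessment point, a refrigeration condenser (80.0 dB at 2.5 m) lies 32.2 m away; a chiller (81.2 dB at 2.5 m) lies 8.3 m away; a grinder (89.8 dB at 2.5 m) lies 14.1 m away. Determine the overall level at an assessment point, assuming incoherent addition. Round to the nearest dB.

76 dB

Apply inverse-square spreading to bring every level to the receiver, then sum 10^(L/10).
refrigeration condenser: 80.0 − 20·log₁₀(32.2/2.5) = 80.0 − 22.20 = 57.80 dB.
chiller: 81.2 − 20·log₁₀(8.3/2.5) = 81.2 − 10.42 = 70.78 dB.
grinder: 89.8 − 20·log₁₀(14.1/2.5) = 89.8 − 15.03 = 74.77 dB.
Σ 10^(L/10) = 4.258e+07 → L_total = 10·log₁₀(4.258e+07) = 76.29 dB.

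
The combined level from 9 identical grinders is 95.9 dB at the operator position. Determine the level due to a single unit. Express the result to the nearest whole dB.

For N identical incoherent sources L_total = L₁ + 10·log₁₀ N, so L₁ = 95.9 − 10·log₁₀(9) = 95.9 − 9.542.

86 dB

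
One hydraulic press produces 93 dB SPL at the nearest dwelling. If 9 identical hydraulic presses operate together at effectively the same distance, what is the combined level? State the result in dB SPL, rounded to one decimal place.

102.5 dB SPL

N identical incoherent sources raise the level by 10·log₁₀ N.
L_total = 93 + 10·log₁₀(9) = 93 + 9.542 = 102.54 dB SPL.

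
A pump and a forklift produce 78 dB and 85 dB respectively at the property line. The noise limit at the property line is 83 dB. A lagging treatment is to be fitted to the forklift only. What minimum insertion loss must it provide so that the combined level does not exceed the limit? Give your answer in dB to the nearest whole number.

The untreated sources together contribute 10^(78/10) = 6.310e+07, i.e. 78.00 dB.
To meet 83 dB overall, the treated forklift may contribute at most 10^(83/10) − 6.310e+07 = 1.364e+08, i.e. 81.35 dB.
So the forklift must be reduced from 85 to 81.35 dB: IL = 3.65 dB.

4 dB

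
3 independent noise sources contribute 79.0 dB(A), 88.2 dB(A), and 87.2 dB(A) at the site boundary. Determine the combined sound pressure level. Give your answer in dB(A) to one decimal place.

For uncorrelated sources the intensities add, so convert each level to linear form, sum, and take 10·log₁₀ of the total.
Σ 10^(L/10) = 10^(79.0/10) + 10^(88.2/10) + 10^(87.2/10) = 1.265e+09.
L_total = 10·log₁₀(1.265e+09) = 91.02 dB(A).

91.0 dB(A)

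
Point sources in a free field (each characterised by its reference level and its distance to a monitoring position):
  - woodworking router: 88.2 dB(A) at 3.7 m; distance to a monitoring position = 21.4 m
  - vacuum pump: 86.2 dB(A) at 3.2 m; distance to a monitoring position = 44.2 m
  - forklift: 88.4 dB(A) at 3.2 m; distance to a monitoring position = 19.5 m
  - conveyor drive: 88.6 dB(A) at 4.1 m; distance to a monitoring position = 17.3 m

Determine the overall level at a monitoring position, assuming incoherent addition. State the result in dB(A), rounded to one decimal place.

Propagate each source to the receiver with L = L_ref − 20·log₁₀(r/r_ref), then add intensities.
woodworking router: 88.2 − 20·log₁₀(21.4/3.7) = 88.2 − 15.24 = 72.96 dB(A).
vacuum pump: 86.2 − 20·log₁₀(44.2/3.2) = 86.2 − 22.81 = 63.39 dB(A).
forklift: 88.4 − 20·log₁₀(19.5/3.2) = 88.4 − 15.70 = 72.70 dB(A).
conveyor drive: 88.6 − 20·log₁₀(17.3/4.1) = 88.6 − 12.51 = 76.09 dB(A).
Σ 10^(L/10) = 8.126e+07 → L_total = 10·log₁₀(8.126e+07) = 79.10 dB(A).

79.1 dB(A)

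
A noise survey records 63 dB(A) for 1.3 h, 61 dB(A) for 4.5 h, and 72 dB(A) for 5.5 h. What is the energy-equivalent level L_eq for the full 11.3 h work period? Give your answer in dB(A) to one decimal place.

The energy average is taken in the linear domain: L_eq = 10·log₁₀[(Σ tᵢ·10^(Lᵢ/10))/T], T = 11.3 h.
Σ tᵢ·10^(Lᵢ/10) = 1.3·10^(63/10) + 4.5·10^(61/10) + 5.5·10^(72/10) = 9.543e+07.
L_eq = 10·log₁₀(9.543e+07/11.3) = 69.27 dB(A).

69.3 dB(A)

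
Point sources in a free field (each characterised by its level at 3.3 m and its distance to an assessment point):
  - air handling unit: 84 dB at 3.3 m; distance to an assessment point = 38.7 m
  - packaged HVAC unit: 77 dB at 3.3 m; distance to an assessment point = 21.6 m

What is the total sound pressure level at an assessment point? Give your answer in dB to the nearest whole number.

Propagate each source to the receiver with L = L_ref − 20·log₁₀(r/r_ref), then add intensities.
air handling unit: 84 − 20·log₁₀(38.7/3.3) = 84 − 21.38 = 62.62 dB.
packaged HVAC unit: 77 − 20·log₁₀(21.6/3.3) = 77 − 16.32 = 60.68 dB.
Σ 10^(L/10) = 2.996e+06 → L_total = 10·log₁₀(2.996e+06) = 64.77 dB.

65 dB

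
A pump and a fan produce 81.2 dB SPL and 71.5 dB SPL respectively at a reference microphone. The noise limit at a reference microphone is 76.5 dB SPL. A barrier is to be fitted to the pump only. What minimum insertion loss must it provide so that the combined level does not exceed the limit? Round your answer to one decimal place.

6.4 dB

Everything except the pump sums to 10^(71.5/10) = 1.413e+07 in linear terms, 71.50 dB SPL.
To meet 76.5 dB SPL overall, the treated pump may contribute at most 10^(76.5/10) − 1.413e+07 = 3.054e+07, i.e. 74.85 dB SPL.
Required insertion loss = 81.2 − 74.85 = 6.35 dB.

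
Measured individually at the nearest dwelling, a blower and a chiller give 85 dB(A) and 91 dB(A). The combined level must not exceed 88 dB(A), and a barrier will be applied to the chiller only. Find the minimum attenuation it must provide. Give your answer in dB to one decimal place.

Everything except the chiller sums to 10^(85/10) = 3.162e+08 in linear terms, 85.00 dB(A).
To meet 88 dB(A) overall, the treated chiller may contribute at most 10^(88/10) − 3.162e+08 = 3.147e+08, i.e. 84.98 dB(A).
So the chiller must be reduced from 91 to 84.98 dB(A): IL = 6.02 dB.

6.0 dB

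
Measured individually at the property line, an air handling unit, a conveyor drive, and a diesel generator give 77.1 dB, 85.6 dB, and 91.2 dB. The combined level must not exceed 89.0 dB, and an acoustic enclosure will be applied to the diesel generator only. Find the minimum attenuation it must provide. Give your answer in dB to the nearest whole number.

5 dB

Everything except the diesel generator sums to 10^(77.1/10) + 10^(85.6/10) = 4.144e+08 in linear terms, 86.17 dB.
To meet 89.0 dB overall, the treated diesel generator may contribute at most 10^(89.0/10) − 4.144e+08 = 3.800e+08, i.e. 85.80 dB.
So the diesel generator must be reduced from 91.2 to 85.80 dB: IL = 5.40 dB.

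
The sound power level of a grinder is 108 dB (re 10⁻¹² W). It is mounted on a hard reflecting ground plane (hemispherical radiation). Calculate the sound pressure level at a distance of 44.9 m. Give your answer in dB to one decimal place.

The power spreads over a hemisphere of area 2π·r², so L_p = L_w − 10·log₁₀(2π·r²).
2π·r² = 1.267e+04 m², 10·log₁₀ of that is 41.027 dB.
L_p = 108 − 41.027 = 66.97 dB.

67.0 dB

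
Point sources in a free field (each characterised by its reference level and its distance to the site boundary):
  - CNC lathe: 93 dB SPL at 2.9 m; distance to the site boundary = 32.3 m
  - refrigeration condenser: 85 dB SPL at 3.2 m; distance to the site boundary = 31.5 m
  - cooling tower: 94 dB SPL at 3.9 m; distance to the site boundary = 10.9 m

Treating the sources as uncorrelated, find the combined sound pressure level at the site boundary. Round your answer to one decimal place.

Propagate each source to the receiver with L = L_ref − 20·log₁₀(r/r_ref), then add intensities.
CNC lathe: 93 − 20·log₁₀(32.3/2.9) = 93 − 20.94 = 72.06 dB SPL.
refrigeration condenser: 85 − 20·log₁₀(31.5/3.2) = 85 − 19.86 = 65.14 dB SPL.
cooling tower: 94 − 20·log₁₀(10.9/3.9) = 94 − 8.93 = 85.07 dB SPL.
Σ 10^(L/10) = 3.409e+08 → L_total = 10·log₁₀(3.409e+08) = 85.33 dB SPL.

85.3 dB SPL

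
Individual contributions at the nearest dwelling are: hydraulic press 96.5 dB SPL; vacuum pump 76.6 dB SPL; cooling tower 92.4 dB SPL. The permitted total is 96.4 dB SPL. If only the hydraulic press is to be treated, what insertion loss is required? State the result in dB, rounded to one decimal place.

Fixed contribution from the other sources: Σ 10^(L/10) = 10^(76.6/10) + 10^(92.4/10) = 1.784e+09 (92.51 dB SPL).
To meet 96.4 dB SPL overall, the treated hydraulic press may contribute at most 10^(96.4/10) − 1.784e+09 = 2.582e+09, i.e. 94.12 dB SPL.
Required insertion loss = 96.5 − 94.12 = 2.38 dB.

2.4 dB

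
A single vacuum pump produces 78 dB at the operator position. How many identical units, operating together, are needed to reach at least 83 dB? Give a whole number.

Need L₁ + 10·log₁₀ N ≥ 83, i.e. log₁₀ N ≥ 0.50.
N ≥ 10^(5.0/10) = 3.162, so N = 4.

4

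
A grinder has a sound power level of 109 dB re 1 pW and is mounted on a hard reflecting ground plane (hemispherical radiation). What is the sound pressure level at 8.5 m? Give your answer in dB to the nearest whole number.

Free-field hemispherical radiation: L_p = L_w − 10·log₁₀(2π·r²), r = 8.5 m.
2π·r² = 454 m², 10·log₁₀ of that is 26.570 dB.
L_p = 109 − 26.570 = 82.43 dB.

82 dB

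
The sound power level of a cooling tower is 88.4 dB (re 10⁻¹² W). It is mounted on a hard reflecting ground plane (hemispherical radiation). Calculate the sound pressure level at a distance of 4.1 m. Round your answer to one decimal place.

L_p = L_w − 10·log₁₀(2π·r²) with r = 4.1 m.
2π·r² = 105.6 m², 10·log₁₀ of that is 20.237 dB.
L_p = 88.4 − 20.237 = 68.16 dB.

68.2 dB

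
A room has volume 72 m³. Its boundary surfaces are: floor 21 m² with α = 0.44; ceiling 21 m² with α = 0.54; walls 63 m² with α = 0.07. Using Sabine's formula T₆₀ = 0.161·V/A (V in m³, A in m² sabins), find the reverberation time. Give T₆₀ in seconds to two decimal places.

Summing Sᵢαᵢ: 21·0.44 + 21·0.54 + 63·0.07 = 24.99 m².
T₆₀ = 0.161·V/A = 0.161·72/24.99 = 0.464 s.

0.46 s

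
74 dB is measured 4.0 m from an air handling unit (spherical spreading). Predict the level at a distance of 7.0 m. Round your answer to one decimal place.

Spherical spreading from a point source gives a 20·log₁₀(r₂/r₁) drop.
L₂ = 74 − 20·log₁₀(7.0/4.0) = 74 − 4.861 = 69.14 dB.

69.1 dB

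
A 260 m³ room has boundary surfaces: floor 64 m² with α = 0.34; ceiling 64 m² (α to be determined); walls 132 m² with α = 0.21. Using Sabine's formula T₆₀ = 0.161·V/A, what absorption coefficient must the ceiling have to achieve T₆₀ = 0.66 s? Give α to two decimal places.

From T₆₀ = 0.161·V/A, the target T₆₀ = 0.66 s needs A = 0.161·260/0.66 = 63.42 m².
Absorption from the other surfaces = 64·0.34 + 132·0.21 = 49.48 m², so the ceiling must supply 13.94 m² over 64 m².
α = 13.94/64 = 0.218.

0.22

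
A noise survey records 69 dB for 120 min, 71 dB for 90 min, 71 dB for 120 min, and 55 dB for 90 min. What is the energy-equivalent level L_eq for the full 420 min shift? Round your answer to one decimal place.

69.4 dB

The energy average is taken in the linear domain: L_eq = 10·log₁₀[(Σ tᵢ·10^(Lᵢ/10))/T], T = 420 min.
Σ tᵢ·10^(Lᵢ/10) = 120·10^(69/10) + 90·10^(71/10) + 120·10^(71/10) + 90·10^(55/10) = 3.625e+09.
L_eq = 10·log₁₀(3.625e+09/420) = 69.36 dB.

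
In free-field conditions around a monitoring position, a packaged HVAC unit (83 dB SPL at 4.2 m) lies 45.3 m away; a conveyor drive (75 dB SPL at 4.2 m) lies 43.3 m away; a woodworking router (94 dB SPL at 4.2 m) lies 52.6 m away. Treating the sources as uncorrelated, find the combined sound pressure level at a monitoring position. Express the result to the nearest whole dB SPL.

First find each source's level at the receiver (point-source: −20·log₁₀(r/r_ref)), then combine on an intensity basis.
packaged HVAC unit: 83 − 20·log₁₀(45.3/4.2) = 83 − 20.66 = 62.34 dB SPL.
conveyor drive: 75 − 20·log₁₀(43.3/4.2) = 75 − 20.26 = 54.74 dB SPL.
woodworking router: 94 − 20·log₁₀(52.6/4.2) = 94 − 21.95 = 72.05 dB SPL.
Σ 10^(L/10) = 1.803e+07 → L_total = 10·log₁₀(1.803e+07) = 72.56 dB SPL.

73 dB SPL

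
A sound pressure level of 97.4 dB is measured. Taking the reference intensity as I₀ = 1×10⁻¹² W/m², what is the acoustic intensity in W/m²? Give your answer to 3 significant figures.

I = I₀·10^(L/10) = 10⁻¹² × 10^(97.4/10) = 10^(-2.260).

0.00550 W/m²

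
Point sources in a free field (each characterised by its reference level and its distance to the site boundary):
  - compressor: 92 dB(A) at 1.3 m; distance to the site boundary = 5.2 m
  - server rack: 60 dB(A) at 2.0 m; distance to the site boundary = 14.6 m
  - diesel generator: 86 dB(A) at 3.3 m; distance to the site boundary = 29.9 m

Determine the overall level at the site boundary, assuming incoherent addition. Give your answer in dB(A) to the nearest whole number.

80 dB(A)

Propagate each source to the receiver with L = L_ref − 20·log₁₀(r/r_ref), then add intensities.
compressor: 92 − 20·log₁₀(5.2/1.3) = 92 − 12.04 = 79.96 dB(A).
server rack: 60 − 20·log₁₀(14.6/2.0) = 60 − 17.27 = 42.73 dB(A).
diesel generator: 86 − 20·log₁₀(29.9/3.3) = 86 − 19.14 = 66.86 dB(A).
Σ 10^(L/10) = 1.039e+08 → L_total = 10·log₁₀(1.039e+08) = 80.17 dB(A).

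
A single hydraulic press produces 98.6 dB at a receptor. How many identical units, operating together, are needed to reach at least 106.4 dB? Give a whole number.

7

Need L₁ + 10·log₁₀ N ≥ 106.4, i.e. log₁₀ N ≥ 0.78.
N ≥ 10^(7.8/10) = 6.026, so N = 7.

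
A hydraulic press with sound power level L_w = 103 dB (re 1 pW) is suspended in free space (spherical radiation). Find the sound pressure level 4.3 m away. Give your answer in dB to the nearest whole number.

The power spreads over a sphere of area 4π·r², so L_p = L_w − 10·log₁₀(4π·r²).
4π·r² = 232.4 m², 10·log₁₀ of that is 23.661 dB.
L_p = 103 − 23.661 = 79.34 dB.

79 dB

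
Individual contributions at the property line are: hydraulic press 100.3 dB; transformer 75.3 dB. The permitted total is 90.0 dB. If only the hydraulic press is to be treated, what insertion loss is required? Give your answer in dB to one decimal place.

10.4 dB

Fixed contribution from the other source: Σ 10^(L/10) = 10^(75.3/10) = 3.388e+07 (75.30 dB).
To meet 90.0 dB overall, the treated hydraulic press may contribute at most 10^(90.0/10) − 3.388e+07 = 9.661e+08, i.e. 89.85 dB.
So the hydraulic press must be reduced from 100.3 to 89.85 dB: IL = 10.45 dB.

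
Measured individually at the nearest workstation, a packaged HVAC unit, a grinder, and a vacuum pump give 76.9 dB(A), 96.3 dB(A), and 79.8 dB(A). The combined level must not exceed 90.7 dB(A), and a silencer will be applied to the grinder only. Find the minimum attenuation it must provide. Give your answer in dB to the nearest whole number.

The untreated sources together contribute 10^(76.9/10) + 10^(79.8/10) = 1.445e+08, i.e. 81.60 dB(A).
To meet 90.7 dB(A) overall, the treated grinder may contribute at most 10^(90.7/10) − 1.445e+08 = 1.030e+09, i.e. 90.13 dB(A).
Required insertion loss = 96.3 − 90.13 = 6.17 dB.

6 dB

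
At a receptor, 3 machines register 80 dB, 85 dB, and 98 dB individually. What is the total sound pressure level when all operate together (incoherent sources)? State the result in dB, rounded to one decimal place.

98.3 dB

Incoherent sources combine by intensity addition: L_total = 10·log₁₀(Σ 10^(L_i/10)).
Σ 10^(L/10) = 10^(80/10) + 10^(85/10) + 10^(98/10) = 6.726e+09.
L_total = 10·log₁₀(6.726e+09) = 98.28 dB.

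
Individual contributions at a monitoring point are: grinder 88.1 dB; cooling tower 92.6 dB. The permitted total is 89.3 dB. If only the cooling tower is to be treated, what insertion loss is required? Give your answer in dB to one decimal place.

Everything except the cooling tower sums to 10^(88.1/10) = 6.457e+08 in linear terms, 88.10 dB.
The limit corresponds to 10^(89.3/10) = 8.511e+08; subtracting the fixed part leaves 2.055e+08 for the cooling tower, i.e. 83.13 dB.
Required insertion loss = 92.6 − 83.13 = 9.47 dB.

9.5 dB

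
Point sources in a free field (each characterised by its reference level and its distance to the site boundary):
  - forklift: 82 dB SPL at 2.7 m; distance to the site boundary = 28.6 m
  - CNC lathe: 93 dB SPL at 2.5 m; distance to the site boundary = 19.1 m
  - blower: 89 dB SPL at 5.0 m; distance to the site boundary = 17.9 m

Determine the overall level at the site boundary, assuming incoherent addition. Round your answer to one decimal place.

Apply inverse-square spreading to bring every level to the receiver, then sum 10^(L/10).
forklift: 82 − 20·log₁₀(28.6/2.7) = 82 − 20.50 = 61.50 dB SPL.
CNC lathe: 93 − 20·log₁₀(19.1/2.5) = 93 − 17.66 = 75.34 dB SPL.
blower: 89 − 20·log₁₀(17.9/5.0) = 89 − 11.08 = 77.92 dB SPL.
Σ 10^(L/10) = 9.757e+07 → L_total = 10·log₁₀(9.757e+07) = 79.89 dB SPL.

79.9 dB SPL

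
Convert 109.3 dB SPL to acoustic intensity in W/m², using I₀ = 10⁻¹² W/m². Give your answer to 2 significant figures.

L = 10·log₁₀(I/I₀) ⇒ I = I₀·10^(L/10) = 10⁻¹² × 10^10.93.

0.085 W/m²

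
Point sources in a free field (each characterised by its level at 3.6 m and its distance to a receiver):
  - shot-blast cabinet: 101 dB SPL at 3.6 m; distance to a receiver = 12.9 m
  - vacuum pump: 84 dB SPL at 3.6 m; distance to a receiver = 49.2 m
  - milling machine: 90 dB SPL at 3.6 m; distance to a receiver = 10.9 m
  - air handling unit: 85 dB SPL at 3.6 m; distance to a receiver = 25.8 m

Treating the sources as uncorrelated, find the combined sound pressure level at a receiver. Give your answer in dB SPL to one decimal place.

Apply inverse-square spreading to bring every level to the receiver, then sum 10^(L/10).
shot-blast cabinet: 101 − 20·log₁₀(12.9/3.6) = 101 − 11.09 = 89.91 dB SPL.
vacuum pump: 84 − 20·log₁₀(49.2/3.6) = 84 − 22.71 = 61.29 dB SPL.
milling machine: 90 − 20·log₁₀(10.9/3.6) = 90 − 9.62 = 80.38 dB SPL.
air handling unit: 85 − 20·log₁₀(25.8/3.6) = 85 − 17.11 = 67.89 dB SPL.
Σ 10^(L/10) = 1.097e+09 → L_total = 10·log₁₀(1.097e+09) = 90.40 dB SPL.

90.4 dB SPL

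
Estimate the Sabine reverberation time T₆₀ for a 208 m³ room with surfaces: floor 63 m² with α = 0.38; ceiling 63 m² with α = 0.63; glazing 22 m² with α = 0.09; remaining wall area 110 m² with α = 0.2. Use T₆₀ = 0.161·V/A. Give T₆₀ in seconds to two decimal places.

Total absorption A = 63·0.38 + 63·0.63 + 22·0.09 + 110·0.2 = 87.61 m² sabins.
T₆₀ = 0.161·V/A = 0.161·208/87.61 = 0.382 s.

0.38 s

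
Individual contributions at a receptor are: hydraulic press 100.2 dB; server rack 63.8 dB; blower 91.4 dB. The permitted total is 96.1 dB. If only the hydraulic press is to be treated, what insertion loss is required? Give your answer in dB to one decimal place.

Fixed contribution from the other sources: Σ 10^(L/10) = 10^(63.8/10) + 10^(91.4/10) = 1.383e+09 (91.41 dB).
To meet 96.1 dB overall, the treated hydraulic press may contribute at most 10^(96.1/10) − 1.383e+09 = 2.691e+09, i.e. 94.30 dB.
So the hydraulic press must be reduced from 100.2 to 94.30 dB: IL = 5.90 dB.

5.9 dB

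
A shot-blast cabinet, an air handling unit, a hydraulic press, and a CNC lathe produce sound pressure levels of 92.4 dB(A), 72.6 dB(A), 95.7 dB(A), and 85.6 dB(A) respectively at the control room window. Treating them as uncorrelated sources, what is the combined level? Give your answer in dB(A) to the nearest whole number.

98 dB(A)

For uncorrelated sources the intensities add, so convert each level to linear form, sum, and take 10·log₁₀ of the total.
Σ 10^(L/10) = 10^(92.4/10) + 10^(72.6/10) + 10^(95.7/10) + 10^(85.6/10) = 5.834e+09.
L_total = 10·log₁₀(5.834e+09) = 97.66 dB(A).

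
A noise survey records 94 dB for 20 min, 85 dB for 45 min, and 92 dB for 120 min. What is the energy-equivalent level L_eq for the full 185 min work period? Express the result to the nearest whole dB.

91 dB

The energy average is taken in the linear domain: L_eq = 10·log₁₀[(Σ tᵢ·10^(Lᵢ/10))/T], T = 185 min.
Σ tᵢ·10^(Lᵢ/10) = 20·10^(94/10) + 45·10^(85/10) + 120·10^(92/10) = 2.547e+11.
L_eq = 10·log₁₀(2.547e+11/185) = 91.39 dB.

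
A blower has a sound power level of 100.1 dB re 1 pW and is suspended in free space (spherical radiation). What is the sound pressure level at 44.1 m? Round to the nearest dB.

56 dB

Free-field spherical radiation: L_p = L_w − 10·log₁₀(4π·r²), r = 44.1 m.
4π·r² = 2.444e+04 m², 10·log₁₀ of that is 43.881 dB.
L_p = 100.1 − 43.881 = 56.22 dB.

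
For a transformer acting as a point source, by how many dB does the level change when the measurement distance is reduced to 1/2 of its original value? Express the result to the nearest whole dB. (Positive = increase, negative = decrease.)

A point source loses 6 dB per doubling of distance; generally ΔL = −20·log₁₀(r₂/r₁).
ΔL = −20·log₁₀(0.5) = +6.02 dB.

+6 dB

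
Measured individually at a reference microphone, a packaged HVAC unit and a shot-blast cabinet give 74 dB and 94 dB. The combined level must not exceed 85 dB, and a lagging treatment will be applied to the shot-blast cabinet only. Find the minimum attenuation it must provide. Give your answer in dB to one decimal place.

9.4 dB

Fixed contribution from the other source: Σ 10^(L/10) = 10^(74/10) = 2.512e+07 (74.00 dB).
The limit corresponds to 10^(85/10) = 3.162e+08; subtracting the fixed part leaves 2.911e+08 for the shot-blast cabinet, i.e. 84.64 dB.
Required insertion loss = 94 − 84.64 = 9.36 dB.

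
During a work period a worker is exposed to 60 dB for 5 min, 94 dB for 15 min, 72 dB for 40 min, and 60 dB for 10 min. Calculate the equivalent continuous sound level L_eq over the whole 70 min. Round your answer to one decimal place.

87.4 dB

Weight each interval's intensity by its duration and average over T = 70 min:
Σ tᵢ·10^(Lᵢ/10) = 5·10^(60/10) + 15·10^(94/10) + 40·10^(72/10) + 10·10^(60/10) = 3.833e+10.
L_eq = 10·log₁₀(3.833e+10/70) = 87.38 dB.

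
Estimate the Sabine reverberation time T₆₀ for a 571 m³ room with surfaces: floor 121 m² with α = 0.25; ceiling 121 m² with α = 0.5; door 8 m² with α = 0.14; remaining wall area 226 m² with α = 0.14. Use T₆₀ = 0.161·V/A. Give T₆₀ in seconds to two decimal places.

Total absorption A = 121·0.25 + 121·0.5 + 8·0.14 + 226·0.14 = 123.51 m² sabins.
T₆₀ = 0.161·V/A = 0.161·571/123.51 = 0.744 s.

0.74 s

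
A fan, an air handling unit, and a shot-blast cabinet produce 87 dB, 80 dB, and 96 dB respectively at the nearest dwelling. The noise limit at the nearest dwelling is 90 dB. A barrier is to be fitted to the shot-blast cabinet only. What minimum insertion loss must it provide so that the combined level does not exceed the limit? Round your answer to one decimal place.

Everything except the shot-blast cabinet sums to 10^(87/10) + 10^(80/10) = 6.012e+08 in linear terms, 87.79 dB.
The limit corresponds to 10^(90/10) = 1.000e+09; subtracting the fixed part leaves 3.988e+08 for the shot-blast cabinet, i.e. 86.01 dB.
Required insertion loss = 96 − 86.01 = 9.99 dB.

10.0 dB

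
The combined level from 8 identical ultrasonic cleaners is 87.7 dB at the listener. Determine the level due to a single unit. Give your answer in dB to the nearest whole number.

79 dB

Dividing the total intensity by 8 lowers the level by 10·log₁₀ 8 = 9.031 dB: L₁ = 87.7 − 9.031.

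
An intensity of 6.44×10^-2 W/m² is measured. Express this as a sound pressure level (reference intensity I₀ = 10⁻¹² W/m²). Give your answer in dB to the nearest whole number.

I/I₀ = 6.44×10^-2/10⁻¹² = 6.44×10^10, and L = 10·log₁₀(I/I₀).
L = 10·(0.8089 + 10) = 108.09 dB.

108 dB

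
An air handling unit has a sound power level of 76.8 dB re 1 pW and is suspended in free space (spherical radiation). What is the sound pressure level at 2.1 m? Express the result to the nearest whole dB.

59 dB

Free-field spherical radiation: L_p = L_w − 10·log₁₀(4π·r²), r = 2.1 m.
4π·r² = 55.42 m², 10·log₁₀ of that is 17.436 dB.
L_p = 76.8 − 17.436 = 59.36 dB.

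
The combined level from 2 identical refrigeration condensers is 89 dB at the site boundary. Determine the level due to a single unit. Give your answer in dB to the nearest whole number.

For N identical incoherent sources L_total = L₁ + 10·log₁₀ N, so L₁ = 89 − 10·log₁₀(2) = 89 − 3.010.

86 dB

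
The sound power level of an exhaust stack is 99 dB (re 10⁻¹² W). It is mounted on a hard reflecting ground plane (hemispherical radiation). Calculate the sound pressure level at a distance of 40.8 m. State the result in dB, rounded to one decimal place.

Free-field hemispherical radiation: L_p = L_w − 10·log₁₀(2π·r²), r = 40.8 m.
2π·r² = 1.046e+04 m², 10·log₁₀ of that is 40.195 dB.
L_p = 99 − 40.195 = 58.80 dB.

58.8 dB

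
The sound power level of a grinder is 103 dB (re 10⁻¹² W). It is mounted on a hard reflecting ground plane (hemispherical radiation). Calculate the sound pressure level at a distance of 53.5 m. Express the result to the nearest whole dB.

The power spreads over a hemisphere of area 2π·r², so L_p = L_w − 10·log₁₀(2π·r²).
2π·r² = 1.798e+04 m², 10·log₁₀ of that is 42.549 dB.
L_p = 103 − 42.549 = 60.45 dB.

60 dB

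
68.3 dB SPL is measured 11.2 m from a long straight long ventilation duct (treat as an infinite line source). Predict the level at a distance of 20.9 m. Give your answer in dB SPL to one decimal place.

For a line source, L₂ = L₁ − 10·log₁₀(r₂/r₁).
L₂ = 68.3 − 10·log₁₀(20.9/11.2) = 68.3 − 2.709 = 65.59 dB SPL.

65.6 dB SPL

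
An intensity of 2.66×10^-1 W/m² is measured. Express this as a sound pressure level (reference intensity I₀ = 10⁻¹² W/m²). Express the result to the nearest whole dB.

I/I₀ = 2.66×10^-1/10⁻¹² = 2.66×10^11, and L = 10·log₁₀(I/I₀).
L = 10·(0.4249 + 11) = 114.25 dB.

114 dB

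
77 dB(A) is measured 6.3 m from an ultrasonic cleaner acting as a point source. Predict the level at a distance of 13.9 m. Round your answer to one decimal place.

70.1 dB(A)

Spherical spreading from a point source gives a 20·log₁₀(r₂/r₁) drop.
L₂ = 77 − 20·log₁₀(13.9/6.3) = 77 − 6.873 = 70.13 dB(A).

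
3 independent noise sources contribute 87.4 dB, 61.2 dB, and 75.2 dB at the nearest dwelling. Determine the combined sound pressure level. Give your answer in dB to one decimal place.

For uncorrelated sources the intensities add, so convert each level to linear form, sum, and take 10·log₁₀ of the total.
Σ 10^(L/10) = 10^(87.4/10) + 10^(61.2/10) + 10^(75.2/10) = 5.840e+08.
L_total = 10·log₁₀(5.840e+08) = 87.66 dB.

87.7 dB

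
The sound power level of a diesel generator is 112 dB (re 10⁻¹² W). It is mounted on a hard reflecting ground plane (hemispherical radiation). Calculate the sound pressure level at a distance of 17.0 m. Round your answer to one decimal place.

79.4 dB

L_p = L_w − 10·log₁₀(2π·r²) with r = 17.0 m.
2π·r² = 1816 m², 10·log₁₀ of that is 32.591 dB.
L_p = 112 − 32.591 = 79.41 dB.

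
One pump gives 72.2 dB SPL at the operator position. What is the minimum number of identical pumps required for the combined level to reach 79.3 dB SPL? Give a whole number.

N identical sources give L₁ + 10·log₁₀ N, so require 10·log₁₀ N ≥ 79.3 − 72.2 = 7.1 dB.
N ≥ 10^(7.1/10) = 5.129, so N = 6.

6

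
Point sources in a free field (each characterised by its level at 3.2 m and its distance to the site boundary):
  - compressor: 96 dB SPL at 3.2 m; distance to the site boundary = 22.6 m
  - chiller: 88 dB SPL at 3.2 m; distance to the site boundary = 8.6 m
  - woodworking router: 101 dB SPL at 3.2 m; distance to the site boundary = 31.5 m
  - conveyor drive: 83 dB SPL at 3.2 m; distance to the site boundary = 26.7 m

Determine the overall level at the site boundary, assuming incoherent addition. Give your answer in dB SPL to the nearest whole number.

Propagate each source to the receiver with L = L_ref − 20·log₁₀(r/r_ref), then add intensities.
compressor: 96 − 20·log₁₀(22.6/3.2) = 96 − 16.98 = 79.02 dB SPL.
chiller: 88 − 20·log₁₀(8.6/3.2) = 88 − 8.59 = 79.41 dB SPL.
woodworking router: 101 − 20·log₁₀(31.5/3.2) = 101 − 19.86 = 81.14 dB SPL.
conveyor drive: 83 − 20·log₁₀(26.7/3.2) = 83 − 18.43 = 64.57 dB SPL.
Σ 10^(L/10) = 3.000e+08 → L_total = 10·log₁₀(3.000e+08) = 84.77 dB SPL.

85 dB SPL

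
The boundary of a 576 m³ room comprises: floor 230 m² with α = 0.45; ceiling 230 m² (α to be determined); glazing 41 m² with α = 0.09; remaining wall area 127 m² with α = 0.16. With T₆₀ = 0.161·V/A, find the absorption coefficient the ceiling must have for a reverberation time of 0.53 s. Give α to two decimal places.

0.21

A = 0.161·V/T₆₀ = 0.161·576/0.53 = 174.97 m² sabins.
Absorption from the other surfaces = 230·0.45 + 41·0.09 + 127·0.16 = 127.51 m², so the ceiling must supply 47.46 m² over 230 m².
α = 47.46/230 = 0.206.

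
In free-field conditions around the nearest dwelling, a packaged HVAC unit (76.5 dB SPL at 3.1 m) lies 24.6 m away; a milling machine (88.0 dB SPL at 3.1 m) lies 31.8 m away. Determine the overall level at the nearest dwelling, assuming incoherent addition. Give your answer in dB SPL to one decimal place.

Propagate each source to the receiver with L = L_ref − 20·log₁₀(r/r_ref), then add intensities.
packaged HVAC unit: 76.5 − 20·log₁₀(24.6/3.1) = 76.5 − 17.99 = 58.51 dB SPL.
milling machine: 88.0 − 20·log₁₀(31.8/3.1) = 88.0 − 20.22 = 67.78 dB SPL.
Σ 10^(L/10) = 6.705e+06 → L_total = 10·log₁₀(6.705e+06) = 68.26 dB SPL.

68.3 dB SPL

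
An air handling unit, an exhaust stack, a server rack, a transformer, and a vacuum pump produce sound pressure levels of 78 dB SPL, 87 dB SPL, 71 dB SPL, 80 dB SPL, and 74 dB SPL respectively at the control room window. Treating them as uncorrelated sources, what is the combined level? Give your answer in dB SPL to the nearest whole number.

88 dB SPL

Incoherent sources combine by intensity addition: L_total = 10·log₁₀(Σ 10^(L_i/10)).
Σ 10^(L/10) = 10^(78/10) + 10^(87/10) + 10^(71/10) + 10^(80/10) + 10^(74/10) = 7.020e+08.
L_total = 10·log₁₀(7.020e+08) = 88.46 dB SPL.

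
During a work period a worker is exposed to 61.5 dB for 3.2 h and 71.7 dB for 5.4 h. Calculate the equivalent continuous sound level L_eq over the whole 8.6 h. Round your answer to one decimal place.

69.9 dB

Weight each interval's intensity by its duration and average over T = 8.6 h:
Σ tᵢ·10^(Lᵢ/10) = 3.2·10^(61.5/10) + 5.4·10^(71.7/10) = 8.439e+07.
L_eq = 10·log₁₀(8.439e+07/8.6) = 69.92 dB.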